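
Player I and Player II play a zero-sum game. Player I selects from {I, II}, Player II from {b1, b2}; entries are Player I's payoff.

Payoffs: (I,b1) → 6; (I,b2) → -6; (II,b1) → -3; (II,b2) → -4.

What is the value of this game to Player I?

Row minima: I → -6, II → -4; maximin = -4.
Column maxima: b1 → 6, b2 → -4; minimax = -4.
Since maximin = minimax = -4, there is a saddle point and the value is -4.

-4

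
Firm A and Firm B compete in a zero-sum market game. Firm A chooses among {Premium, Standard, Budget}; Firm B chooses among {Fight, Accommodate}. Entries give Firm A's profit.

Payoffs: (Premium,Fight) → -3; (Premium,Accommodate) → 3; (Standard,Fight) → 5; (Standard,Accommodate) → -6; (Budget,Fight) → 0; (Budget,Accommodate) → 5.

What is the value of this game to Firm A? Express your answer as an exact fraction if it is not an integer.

25/16

Row minima: Premium → -3, Standard → -6, Budget → 0; maximin = 0.
Column maxima: Fight → 5, Accommodate → 5; minimax = 5.
0 ≠ 5, so there is no saddle point; optimal play is mixed.
Premium is strictly dominated by Budget, so Firm A never plays it.
On the remaining 2×2 (Standard, Budget vs Fight, Accommodate):
Let Firm A play Standard with probability p. Expected payoff against Fight: 5p + 0(1−p) = 5p; against Accommodate: (-6)p + 5(1−p) = −11p + 5.
Setting these equal: 5p = −11p + 5 ⇒ 16p = 5 ⇒ p = 5/16, and the value is (5)·(5/16) = 25/16.
For Firm B: with q = P(Fight), equating Standard's and Budget's payoffs gives 11q − 6 = −5q + 5 ⇒ q = 11/16.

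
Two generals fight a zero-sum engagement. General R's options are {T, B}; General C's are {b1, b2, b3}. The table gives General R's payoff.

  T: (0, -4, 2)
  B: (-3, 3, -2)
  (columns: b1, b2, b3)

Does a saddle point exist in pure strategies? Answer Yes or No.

Row minima: T → -4, B → -3; maximin = -3.
Column maxima: b1 → 0, b2 → 3, b3 → 2; minimax = 0.
-3 ≠ 0, so no pure-strategy equilibrium exists.

No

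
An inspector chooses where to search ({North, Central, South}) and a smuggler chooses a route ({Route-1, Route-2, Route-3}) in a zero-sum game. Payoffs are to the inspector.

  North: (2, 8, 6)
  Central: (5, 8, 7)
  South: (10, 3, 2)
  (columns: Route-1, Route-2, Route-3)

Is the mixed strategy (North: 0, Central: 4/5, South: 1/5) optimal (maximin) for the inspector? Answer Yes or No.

Yes

Against Route-1 this mix gives (4/5)·5 + (1/5)·10 = 6.
Against Route-2 this mix gives (4/5)·8 + (1/5)·3 = 7.
Against Route-3 this mix gives (4/5)·7 + (1/5)·2 = 6.
All of the smuggler's active replies (Route-1, Route-3) yield 6, and no column does worse for the inspector. The mix makes the smuggler indifferent and guarantees 6, so it is optimal.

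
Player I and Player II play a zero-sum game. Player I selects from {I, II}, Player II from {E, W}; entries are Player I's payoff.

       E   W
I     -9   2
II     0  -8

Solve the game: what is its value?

-72/19

Row minima: I → -9, II → -8; maximin = -8.
Column maxima: E → 0, W → 2; minimax = 0.
-8 ≠ 0, so there is no saddle point; optimal play is mixed.
Let Player I play I with probability p. Expected payoff against E: (-9)p + 0(1−p) = −9p; against W: 2p + (-8)(1−p) = 10p − 8.
Setting these equal: −9p = 10p − 8 ⇒ −19p = -8 ⇒ p = 8/19, and the value is (-9)·(8/19) = -72/19.
For Player II: with q = P(E), equating I's and II's payoffs gives −11q + 2 = 8q − 8 ⇒ q = 10/19.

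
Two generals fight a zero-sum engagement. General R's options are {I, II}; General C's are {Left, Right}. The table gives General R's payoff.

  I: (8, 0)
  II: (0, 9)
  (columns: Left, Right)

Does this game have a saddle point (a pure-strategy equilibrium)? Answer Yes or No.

No

Row minima: I → 0, II → 0; maximin = 0.
Column maxima: Left → 8, Right → 9; minimax = 8.
0 ≠ 8, so no pure-strategy equilibrium exists.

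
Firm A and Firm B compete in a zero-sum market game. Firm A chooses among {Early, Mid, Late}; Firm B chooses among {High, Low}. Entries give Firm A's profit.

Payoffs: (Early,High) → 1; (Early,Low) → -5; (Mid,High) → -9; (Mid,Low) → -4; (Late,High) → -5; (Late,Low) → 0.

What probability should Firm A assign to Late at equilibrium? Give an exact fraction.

6/11

Row minima: Early → -5, Mid → -9, Late → -5; maximin = -5.
Column maxima: High → 1, Low → 0; minimax = 0.
-5 ≠ 0, so there is no saddle point; optimal play is mixed.
Mid is strictly dominated by Late, so Firm A never plays it.
On the remaining 2×2 (Early, Late vs High, Low):
Let Firm A play Early with probability p. Expected payoff against High: 1p + (-5)(1−p) = 6p − 5; against Low: (-5)p + 0(1−p) = −5p.
Setting these equal: 6p − 5 = −5p ⇒ 11p = 5 ⇒ p = 5/11, and the value is (6)·(5/11) − 5 = -25/11.
For Firm B: with q = P(High), equating Early's and Late's payoffs gives 6q − 5 = −5q ⇒ q = 5/11.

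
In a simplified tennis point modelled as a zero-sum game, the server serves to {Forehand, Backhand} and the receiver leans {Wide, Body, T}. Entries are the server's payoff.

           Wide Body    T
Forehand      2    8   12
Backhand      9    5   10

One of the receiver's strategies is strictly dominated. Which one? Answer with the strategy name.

T

Wide holds the server's payoff strictly below T in every row: 2 < 12, 9 < 10.
So T is strictly dominated for the receiver.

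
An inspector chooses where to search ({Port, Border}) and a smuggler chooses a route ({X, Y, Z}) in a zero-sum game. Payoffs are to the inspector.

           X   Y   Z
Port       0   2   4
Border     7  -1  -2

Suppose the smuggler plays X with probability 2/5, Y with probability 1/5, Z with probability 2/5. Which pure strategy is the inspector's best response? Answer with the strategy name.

Expected payoff of Port: (2/5)·0 + (1/5)·2 + (2/5)·4 = 2.
Expected payoff of Border: (2/5)·7 + (1/5)·(-1) + (2/5)·(-2) = 9/5.
The largest is 2, so the inspector's best response is Port.

Port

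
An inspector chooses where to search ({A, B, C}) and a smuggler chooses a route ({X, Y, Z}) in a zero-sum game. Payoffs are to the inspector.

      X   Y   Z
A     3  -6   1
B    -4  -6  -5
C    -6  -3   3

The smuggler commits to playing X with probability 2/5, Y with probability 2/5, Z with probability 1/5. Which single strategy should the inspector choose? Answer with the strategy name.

Expected payoff of A: (2/5)·3 + (2/5)·(-6) + (1/5)·1 = -1.
Expected payoff of B: (2/5)·(-4) + (2/5)·(-6) + (1/5)·(-5) = -5.
Expected payoff of C: (2/5)·(-6) + (2/5)·(-3) + (1/5)·3 = -3.
The largest is -1, so the inspector's best response is A.

A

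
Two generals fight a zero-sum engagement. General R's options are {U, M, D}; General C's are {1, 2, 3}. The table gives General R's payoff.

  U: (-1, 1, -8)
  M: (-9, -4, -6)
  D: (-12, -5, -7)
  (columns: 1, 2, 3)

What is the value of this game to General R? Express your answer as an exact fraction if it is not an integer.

Row minima: U → -8, M → -9, D → -12; maximin = -8.
Column maxima: 1 → -1, 2 → 1, 3 → -6; minimax = -6.
-8 ≠ -6, so there is no saddle point; optimal play is mixed.
D is strictly dominated by M, so General R never plays it.
2 is strictly dominated by 1 (it gives General R strictly more in every row), so General C never plays it.
On the remaining 2×2 (U, M vs 1, 3):
Let General R play U with probability p. Expected payoff against 1: (-1)p + (-9)(1−p) = 8p − 9; against 3: (-8)p + (-6)(1−p) = −2p − 6.
Setting these equal: 8p − 9 = −2p − 6 ⇒ 10p = 3 ⇒ p = 3/10, and the value is (8)·(3/10) − 9 = -33/5.
For General C: with q = P(1), equating U's and M's payoffs gives 7q − 8 = −3q − 6 ⇒ q = 1/5.

-33/5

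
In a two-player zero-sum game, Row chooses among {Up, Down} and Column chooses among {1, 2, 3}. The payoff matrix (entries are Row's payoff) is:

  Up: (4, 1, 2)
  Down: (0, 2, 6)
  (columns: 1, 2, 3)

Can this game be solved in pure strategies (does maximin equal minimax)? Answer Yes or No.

No

Row minima: Up → 1, Down → 0; maximin = 1.
Column maxima: 1 → 4, 2 → 2, 3 → 6; minimax = 2.
1 ≠ 2, so no pure-strategy equilibrium exists.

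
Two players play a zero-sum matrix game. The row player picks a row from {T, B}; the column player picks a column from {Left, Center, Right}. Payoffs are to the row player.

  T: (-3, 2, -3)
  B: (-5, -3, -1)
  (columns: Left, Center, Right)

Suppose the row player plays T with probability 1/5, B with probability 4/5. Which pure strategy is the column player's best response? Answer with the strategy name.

Left

If the column player plays Left, the row player's expected payoff is (1/5)·(-3) + (4/5)·(-5) = -23/5.
If the column player plays Center, the row player's expected payoff is (1/5)·2 + (4/5)·(-3) = -2.
If the column player plays Right, the row player's expected payoff is (1/5)·(-3) + (4/5)·(-1) = -7/5.
The column player minimizes the row player's payoff; the smallest is -23/5, so the best response is Left.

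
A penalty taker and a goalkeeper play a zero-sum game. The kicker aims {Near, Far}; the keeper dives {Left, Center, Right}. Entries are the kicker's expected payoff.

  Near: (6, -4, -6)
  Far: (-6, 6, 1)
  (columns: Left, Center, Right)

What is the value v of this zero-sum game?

Row minima: Near → -6, Far → -6; maximin = -6.
Column maxima: Left → 6, Center → 6, Right → 1; minimax = 1.
-6 ≠ 1, so there is no saddle point; optimal play is mixed.
Center is strictly dominated by Right (it gives the kicker strictly more in every row), so the keeper never plays it.
On the remaining 2×2 (Near, Far vs Left, Right):
Let the kicker play Near with probability p. Expected payoff against Left: 6p + (-6)(1−p) = 12p − 6; against Right: (-6)p + 1(1−p) = −7p + 1.
Setting these equal: 12p − 6 = −7p + 1 ⇒ 19p = 7 ⇒ p = 7/19, and the value is (12)·(7/19) − 6 = -30/19.
For the keeper: with q = P(Left), equating Near's and Far's payoffs gives 12q − 6 = −7q + 1 ⇒ q = 7/19.

-30/19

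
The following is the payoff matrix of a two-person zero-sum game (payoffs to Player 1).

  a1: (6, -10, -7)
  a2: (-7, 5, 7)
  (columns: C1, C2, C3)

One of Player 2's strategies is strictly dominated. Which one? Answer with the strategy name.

C2 holds Player 1's payoff strictly below C3 in every row: -10 < -7, 5 < 7.
So C3 is strictly dominated for Player 2.

C3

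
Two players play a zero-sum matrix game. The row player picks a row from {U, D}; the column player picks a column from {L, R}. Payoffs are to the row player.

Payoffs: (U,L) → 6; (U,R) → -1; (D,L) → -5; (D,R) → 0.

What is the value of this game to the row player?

Row minima: U → -1, D → -5; maximin = -1.
Column maxima: L → 6, R → 0; minimax = 0.
-1 ≠ 0, so there is no saddle point; optimal play is mixed.
Let the row player play U with probability p. Expected payoff against L: 6p + (-5)(1−p) = 11p − 5; against R: (-1)p + 0(1−p) = −p.
Setting these equal: 11p − 5 = −p ⇒ 12p = 5 ⇒ p = 5/12, and the value is (11)·(5/12) − 5 = -5/12.
For the column player: with q = P(L), equating U's and D's payoffs gives 7q − 1 = −5q ⇒ q = 1/12.

-5/12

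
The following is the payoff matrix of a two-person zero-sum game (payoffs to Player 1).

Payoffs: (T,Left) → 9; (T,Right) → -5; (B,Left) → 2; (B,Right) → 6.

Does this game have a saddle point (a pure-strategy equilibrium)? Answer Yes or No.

No

Row minima: T → -5, B → 2; maximin = 2.
Column maxima: Left → 9, Right → 6; minimax = 6.
2 ≠ 6, so no pure-strategy equilibrium exists.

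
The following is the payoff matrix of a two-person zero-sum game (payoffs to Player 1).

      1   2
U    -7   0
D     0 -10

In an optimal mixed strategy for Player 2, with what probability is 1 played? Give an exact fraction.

10/17

Row minima: U → -7, D → -10; maximin = -7.
Column maxima: 1 → 0, 2 → 0; minimax = 0.
-7 ≠ 0, so there is no saddle point; optimal play is mixed.
Let Player 1 play U with probability p. Expected payoff against 1: (-7)p + 0(1−p) = −7p; against 2: 0p + (-10)(1−p) = 10p − 10.
Setting these equal: −7p = 10p − 10 ⇒ −17p = -10 ⇒ p = 10/17, and the value is (-7)·(10/17) = -70/17.
For Player 2: with q = P(1), equating U's and D's payoffs gives −7q = 10q − 10 ⇒ q = 10/17.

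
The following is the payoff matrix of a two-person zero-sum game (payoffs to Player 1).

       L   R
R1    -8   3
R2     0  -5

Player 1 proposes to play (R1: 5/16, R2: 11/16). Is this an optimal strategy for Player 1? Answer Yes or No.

Yes

Against L this mix gives (5/16)·(-8) + (11/16)·0 = -5/2.
Against R this mix gives (5/16)·3 + (11/16)·(-5) = -5/2.
All of Player 2's active replies (L, R) yield -5/2, and no column does worse for Player 1. The mix makes Player 2 indifferent and guarantees -5/2, so it is optimal.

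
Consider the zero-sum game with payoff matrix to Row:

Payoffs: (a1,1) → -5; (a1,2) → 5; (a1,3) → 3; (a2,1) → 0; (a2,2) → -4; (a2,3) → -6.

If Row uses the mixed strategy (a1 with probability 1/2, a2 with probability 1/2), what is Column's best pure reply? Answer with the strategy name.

If Column plays 1, Row's expected payoff is (1/2)·(-5) + (1/2)·0 = -5/2.
If Column plays 2, Row's expected payoff is (1/2)·5 + (1/2)·(-4) = 1/2.
If Column plays 3, Row's expected payoff is (1/2)·3 + (1/2)·(-6) = -3/2.
Column minimizes Row's payoff; the smallest is -5/2, so the best response is 1.

1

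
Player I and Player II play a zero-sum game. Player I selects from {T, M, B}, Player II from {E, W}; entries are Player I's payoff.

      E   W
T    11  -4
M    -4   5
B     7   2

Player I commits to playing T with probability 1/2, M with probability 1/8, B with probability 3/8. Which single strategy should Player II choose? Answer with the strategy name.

If Player II plays E, Player I's expected payoff is (1/2)·11 + (1/8)·(-4) + (3/8)·7 = 61/8.
If Player II plays W, Player I's expected payoff is (1/2)·(-4) + (1/8)·5 + (3/8)·2 = -5/8.
Player II minimizes Player I's payoff; the smallest is -5/8, so the best response is W.

W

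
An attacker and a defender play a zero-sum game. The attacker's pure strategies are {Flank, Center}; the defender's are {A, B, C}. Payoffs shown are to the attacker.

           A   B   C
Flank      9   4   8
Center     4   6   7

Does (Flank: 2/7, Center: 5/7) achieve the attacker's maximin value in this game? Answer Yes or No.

Against A this mix gives (2/7)·9 + (5/7)·4 = 38/7.
Against B this mix gives (2/7)·4 + (5/7)·6 = 38/7.
Against C this mix gives (2/7)·8 + (5/7)·7 = 51/7.
All of the defender's active replies (A, B) yield 38/7, and no column does worse for the attacker. The mix makes the defender indifferent and guarantees 38/7, so it is optimal.

Yes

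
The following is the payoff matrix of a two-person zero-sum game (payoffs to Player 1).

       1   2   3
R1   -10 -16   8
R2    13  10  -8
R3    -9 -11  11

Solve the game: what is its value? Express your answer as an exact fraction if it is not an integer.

Row minima: R1 → -16, R2 → -8, R3 → -11; maximin = -8.
Column maxima: 1 → 13, 2 → 10, 3 → 11; minimax = 10.
-8 ≠ 10, so there is no saddle point; optimal play is mixed.
R1 is strictly dominated by R3, so Player 1 never plays it.
1 is strictly dominated by 2 (it gives Player 1 strictly more in every row), so Player 2 never plays it.
On the remaining 2×2 (R2, R3 vs 2, 3):
Let Player 1 play R2 with probability p. Expected payoff against 2: 10p + (-11)(1−p) = 21p − 11; against 3: (-8)p + 11(1−p) = −19p + 11.
Setting these equal: 21p − 11 = −19p + 11 ⇒ 40p = 22 ⇒ p = 11/20, and the value is (21)·(11/20) − 11 = 11/20.
For Player 2: with q = P(2), equating R2's and R3's payoffs gives 18q − 8 = −22q + 11 ⇒ q = 19/40.

11/20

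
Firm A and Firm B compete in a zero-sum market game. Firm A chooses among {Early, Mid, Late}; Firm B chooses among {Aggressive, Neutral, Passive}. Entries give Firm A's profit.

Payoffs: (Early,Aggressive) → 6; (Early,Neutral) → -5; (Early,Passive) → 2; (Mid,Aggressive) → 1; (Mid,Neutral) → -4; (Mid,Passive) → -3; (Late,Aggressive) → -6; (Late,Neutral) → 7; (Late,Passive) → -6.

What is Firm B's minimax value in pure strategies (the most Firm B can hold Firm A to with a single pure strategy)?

2

Column maxima: Aggressive → 6, Neutral → 7, Passive → 2.
The smallest of these is 2.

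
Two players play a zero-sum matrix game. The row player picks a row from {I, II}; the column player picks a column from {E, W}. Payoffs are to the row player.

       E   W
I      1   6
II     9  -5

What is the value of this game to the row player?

59/19

Row minima: I → 1, II → -5; maximin = 1.
Column maxima: E → 9, W → 6; minimax = 6.
1 ≠ 6, so there is no saddle point; optimal play is mixed.
Let the row player play I with probability p. Expected payoff against E: 1p + 9(1−p) = −8p + 9; against W: 6p + (-5)(1−p) = 11p − 5.
Setting these equal: −8p + 9 = 11p − 5 ⇒ −19p = -14 ⇒ p = 14/19, and the value is (-8)·(14/19) + 9 = 59/19.
For the column player: with q = P(E), equating I's and II's payoffs gives −5q + 6 = 14q − 5 ⇒ q = 11/19.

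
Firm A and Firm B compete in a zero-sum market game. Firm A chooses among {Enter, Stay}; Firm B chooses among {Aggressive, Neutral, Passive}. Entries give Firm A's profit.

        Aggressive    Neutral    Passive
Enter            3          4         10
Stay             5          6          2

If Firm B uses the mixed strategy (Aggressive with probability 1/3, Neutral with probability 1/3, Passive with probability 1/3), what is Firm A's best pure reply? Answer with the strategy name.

Enter

Expected payoff of Enter: (1/3)·3 + (1/3)·4 + (1/3)·10 = 17/3.
Expected payoff of Stay: (1/3)·5 + (1/3)·6 + (1/3)·2 = 13/3.
The largest is 17/3, so Firm A's best response is Enter.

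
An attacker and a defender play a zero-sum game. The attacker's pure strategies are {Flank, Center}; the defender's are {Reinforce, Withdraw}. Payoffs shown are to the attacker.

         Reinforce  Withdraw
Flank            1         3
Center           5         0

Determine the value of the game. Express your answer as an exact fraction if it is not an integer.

15/7

Row minima: Flank → 1, Center → 0; maximin = 1.
Column maxima: Reinforce → 5, Withdraw → 3; minimax = 3.
1 ≠ 3, so there is no saddle point; optimal play is mixed.
Let the attacker play Flank with probability p. Expected payoff against Reinforce: 1p + 5(1−p) = −4p + 5; against Withdraw: 3p + 0(1−p) = 3p.
Setting these equal: −4p + 5 = 3p ⇒ −7p = -5 ⇒ p = 5/7, and the value is (-4)·(5/7) + 5 = 15/7.
For the defender: with q = P(Reinforce), equating Flank's and Center's payoffs gives −2q + 3 = 5q ⇒ q = 3/7.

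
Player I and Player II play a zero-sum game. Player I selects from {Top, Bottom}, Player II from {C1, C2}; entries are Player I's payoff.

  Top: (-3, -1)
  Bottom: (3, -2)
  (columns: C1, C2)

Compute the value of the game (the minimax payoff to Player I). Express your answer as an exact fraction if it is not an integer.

-9/7

Row minima: Top → -3, Bottom → -2; maximin = -2.
Column maxima: C1 → 3, C2 → -1; minimax = -1.
-2 ≠ -1, so there is no saddle point; optimal play is mixed.
Let Player I play Top with probability p. Expected payoff against C1: (-3)p + 3(1−p) = −6p + 3; against C2: (-1)p + (-2)(1−p) = p − 2.
Setting these equal: −6p + 3 = p − 2 ⇒ −7p = -5 ⇒ p = 5/7, and the value is (-6)·(5/7) + 3 = -9/7.
For Player II: with q = P(C1), equating Top's and Bottom's payoffs gives −2q − 1 = 5q − 2 ⇒ q = 1/7.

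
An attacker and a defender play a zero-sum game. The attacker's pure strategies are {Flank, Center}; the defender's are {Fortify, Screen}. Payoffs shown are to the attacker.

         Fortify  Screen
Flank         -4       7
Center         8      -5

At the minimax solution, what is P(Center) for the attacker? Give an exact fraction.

11/24

Row minima: Flank → -4, Center → -5; maximin = -4.
Column maxima: Fortify → 8, Screen → 7; minimax = 7.
-4 ≠ 7, so there is no saddle point; optimal play is mixed.
Let the attacker play Flank with probability p. Expected payoff against Fortify: (-4)p + 8(1−p) = −12p + 8; against Screen: 7p + (-5)(1−p) = 12p − 5.
Setting these equal: −12p + 8 = 12p − 5 ⇒ −24p = -13 ⇒ p = 13/24, and the value is (-12)·(13/24) + 8 = 3/2.
For the defender: with q = P(Fortify), equating Flank's and Center's payoffs gives −11q + 7 = 13q − 5 ⇒ q = 1/2.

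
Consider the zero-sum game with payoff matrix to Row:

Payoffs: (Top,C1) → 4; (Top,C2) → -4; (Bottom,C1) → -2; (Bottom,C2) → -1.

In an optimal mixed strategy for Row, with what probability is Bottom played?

Row minima: Top → -4, Bottom → -2; maximin = -2.
Column maxima: C1 → 4, C2 → -1; minimax = -1.
-2 ≠ -1, so there is no saddle point; optimal play is mixed.
Let Row play Top with probability p. Expected payoff against C1: 4p + (-2)(1−p) = 6p − 2; against C2: (-4)p + (-1)(1−p) = −3p − 1.
Setting these equal: 6p − 2 = −3p − 1 ⇒ 9p = 1 ⇒ p = 1/9, and the value is (6)·(1/9) − 2 = -4/3.
For Column: with q = P(C1), equating Top's and Bottom's payoffs gives 8q − 4 = −q − 1 ⇒ q = 1/3.

8/9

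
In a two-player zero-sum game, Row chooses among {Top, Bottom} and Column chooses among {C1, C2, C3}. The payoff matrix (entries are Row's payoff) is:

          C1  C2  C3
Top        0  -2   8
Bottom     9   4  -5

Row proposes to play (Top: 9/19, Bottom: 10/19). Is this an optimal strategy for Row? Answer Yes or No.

Against C1 this mix gives (9/19)·0 + (10/19)·9 = 90/19.
Against C2 this mix gives (9/19)·(-2) + (10/19)·4 = 22/19.
Against C3 this mix gives (9/19)·8 + (10/19)·(-5) = 22/19.
All of Column's active replies (C2, C3) yield 22/19, and no column does worse for Row. The mix makes Column indifferent and guarantees 22/19, so it is optimal.

Yes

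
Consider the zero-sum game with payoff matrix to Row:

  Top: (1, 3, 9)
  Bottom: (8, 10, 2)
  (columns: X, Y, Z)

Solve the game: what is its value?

5

Row minima: Top → 1, Bottom → 2; maximin = 2.
Column maxima: X → 8, Y → 10, Z → 9; minimax = 8.
2 ≠ 8, so there is no saddle point; optimal play is mixed.
Y is strictly dominated by X (it gives Row strictly more in every row), so Column never plays it.
On the remaining 2×2 (Top, Bottom vs X, Z):
Let Row play Top with probability p. Expected payoff against X: 1p + 8(1−p) = −7p + 8; against Z: 9p + 2(1−p) = 7p + 2.
Setting these equal: −7p + 8 = 7p + 2 ⇒ −14p = -6 ⇒ p = 3/7, and the value is (-7)·(3/7) + 8 = 5.
For Column: with q = P(X), equating Top's and Bottom's payoffs gives −8q + 9 = 6q + 2 ⇒ q = 1/2.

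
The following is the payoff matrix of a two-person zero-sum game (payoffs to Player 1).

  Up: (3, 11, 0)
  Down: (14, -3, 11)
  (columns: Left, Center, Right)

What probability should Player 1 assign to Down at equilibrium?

11/25

Row minima: Up → 0, Down → -3; maximin = 0.
Column maxima: Left → 14, Center → 11, Right → 11; minimax = 11.
0 ≠ 11, so there is no saddle point; optimal play is mixed.
Left is strictly dominated by Right (it gives Player 1 strictly more in every row), so Player 2 never plays it.
On the remaining 2×2 (Up, Down vs Center, Right):
Let Player 1 play Up with probability p. Expected payoff against Center: 11p + (-3)(1−p) = 14p − 3; against Right: 0p + 11(1−p) = −11p + 11.
Setting these equal: 14p − 3 = −11p + 11 ⇒ 25p = 14 ⇒ p = 14/25, and the value is (14)·(14/25) − 3 = 121/25.
For Player 2: with q = P(Center), equating Up's and Down's payoffs gives 11q = −14q + 11 ⇒ q = 11/25.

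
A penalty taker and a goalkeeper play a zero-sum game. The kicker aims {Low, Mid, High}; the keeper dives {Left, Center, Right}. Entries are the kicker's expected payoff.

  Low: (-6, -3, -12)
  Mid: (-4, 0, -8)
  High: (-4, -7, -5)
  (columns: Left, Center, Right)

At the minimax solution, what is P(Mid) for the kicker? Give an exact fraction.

Row minima: Low → -12, Mid → -8, High → -7; maximin = -7.
Column maxima: Left → -4, Center → 0, Right → -5; minimax = -5.
-7 ≠ -5, so there is no saddle point; optimal play is mixed.
Low is strictly dominated by Mid, so the kicker never plays it.
Left is strictly dominated by Right (it gives the kicker strictly more in every row), so the keeper never plays it.
On the remaining 2×2 (Mid, High vs Center, Right):
Let the kicker play Mid with probability p. Expected payoff against Center: 0p + (-7)(1−p) = 7p − 7; against Right: (-8)p + (-5)(1−p) = −3p − 5.
Setting these equal: 7p − 7 = −3p − 5 ⇒ 10p = 2 ⇒ p = 1/5, and the value is (7)·(1/5) − 7 = -28/5.
For the keeper: with q = P(Center), equating Mid's and High's payoffs gives 8q − 8 = −2q − 5 ⇒ q = 3/10.

1/5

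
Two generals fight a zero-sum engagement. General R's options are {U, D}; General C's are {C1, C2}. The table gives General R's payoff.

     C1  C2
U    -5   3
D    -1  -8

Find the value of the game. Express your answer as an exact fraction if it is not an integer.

Row minima: U → -5, D → -8; maximin = -5.
Column maxima: C1 → -1, C2 → 3; minimax = -1.
-5 ≠ -1, so there is no saddle point; optimal play is mixed.
Let General R play U with probability p. Expected payoff against C1: (-5)p + (-1)(1−p) = −4p − 1; against C2: 3p + (-8)(1−p) = 11p − 8.
Setting these equal: −4p − 1 = 11p − 8 ⇒ −15p = -7 ⇒ p = 7/15, and the value is (-4)·(7/15) − 1 = -43/15.
For General C: with q = P(C1), equating U's and D's payoffs gives −8q + 3 = 7q − 8 ⇒ q = 11/15.

-43/15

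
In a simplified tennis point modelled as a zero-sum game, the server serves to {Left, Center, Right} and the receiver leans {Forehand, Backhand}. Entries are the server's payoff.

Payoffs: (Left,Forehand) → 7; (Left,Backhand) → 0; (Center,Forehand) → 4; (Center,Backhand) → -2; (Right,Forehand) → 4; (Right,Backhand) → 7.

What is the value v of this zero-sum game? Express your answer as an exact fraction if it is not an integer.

Row minima: Left → 0, Center → -2, Right → 4; maximin = 4.
Column maxima: Forehand → 7, Backhand → 7; minimax = 7.
4 ≠ 7, so there is no saddle point; optimal play is mixed.
Center is strictly dominated by Left, so the server never plays it.
On the remaining 2×2 (Left, Right vs Forehand, Backhand):
Let the server play Left with probability p. Expected payoff against Forehand: 7p + 4(1−p) = 3p + 4; against Backhand: 0p + 7(1−p) = −7p + 7.
Setting these equal: 3p + 4 = −7p + 7 ⇒ 10p = 3 ⇒ p = 3/10, and the value is (3)·(3/10) + 4 = 49/10.
For the receiver: with q = P(Forehand), equating Left's and Right's payoffs gives 7q = −3q + 7 ⇒ q = 7/10.

49/10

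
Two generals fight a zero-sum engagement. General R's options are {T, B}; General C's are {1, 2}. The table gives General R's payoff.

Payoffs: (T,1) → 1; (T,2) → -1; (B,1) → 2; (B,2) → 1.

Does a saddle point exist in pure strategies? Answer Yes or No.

Row minima: T → -1, B → 1; maximin = 1.
Column maxima: 1 → 2, 2 → 1; minimax = 1.
maximin = minimax = 1, so a saddle point exists.

Yes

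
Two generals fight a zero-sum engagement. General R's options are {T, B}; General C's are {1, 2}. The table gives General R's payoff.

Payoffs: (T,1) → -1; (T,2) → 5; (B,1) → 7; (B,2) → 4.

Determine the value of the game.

13/3

Row minima: T → -1, B → 4; maximin = 4.
Column maxima: 1 → 7, 2 → 5; minimax = 5.
4 ≠ 5, so there is no saddle point; optimal play is mixed.
Let General R play T with probability p. Expected payoff against 1: (-1)p + 7(1−p) = −8p + 7; against 2: 5p + 4(1−p) = p + 4.
Setting these equal: −8p + 7 = p + 4 ⇒ −9p = -3 ⇒ p = 1/3, and the value is (-8)·(1/3) + 7 = 13/3.
For General C: with q = P(1), equating T's and B's payoffs gives −6q + 5 = 3q + 4 ⇒ q = 1/9.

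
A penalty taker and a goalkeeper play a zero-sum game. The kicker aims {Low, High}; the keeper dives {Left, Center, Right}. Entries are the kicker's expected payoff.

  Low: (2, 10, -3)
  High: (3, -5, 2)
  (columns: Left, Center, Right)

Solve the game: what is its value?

Row minima: Low → -3, High → -5; maximin = -3.
Column maxima: Left → 3, Center → 10, Right → 2; minimax = 2.
-3 ≠ 2, so there is no saddle point; optimal play is mixed.
Left is strictly dominated by Right (it gives the kicker strictly more in every row), so the keeper never plays it.
On the remaining 2×2 (Low, High vs Center, Right):
Let the kicker play Low with probability p. Expected payoff against Center: 10p + (-5)(1−p) = 15p − 5; against Right: (-3)p + 2(1−p) = −5p + 2.
Setting these equal: 15p − 5 = −5p + 2 ⇒ 20p = 7 ⇒ p = 7/20, and the value is (15)·(7/20) − 5 = 1/4.
For the keeper: with q = P(Center), equating Low's and High's payoffs gives 13q − 3 = −7q + 2 ⇒ q = 1/4.

1/4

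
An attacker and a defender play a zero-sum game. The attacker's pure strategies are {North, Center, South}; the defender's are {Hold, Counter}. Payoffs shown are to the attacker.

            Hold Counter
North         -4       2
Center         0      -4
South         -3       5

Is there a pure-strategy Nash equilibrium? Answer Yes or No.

No

Row minima: North → -4, Center → -4, South → -3; maximin = -3.
Column maxima: Hold → 0, Counter → 5; minimax = 0.
-3 ≠ 0, so no pure-strategy equilibrium exists.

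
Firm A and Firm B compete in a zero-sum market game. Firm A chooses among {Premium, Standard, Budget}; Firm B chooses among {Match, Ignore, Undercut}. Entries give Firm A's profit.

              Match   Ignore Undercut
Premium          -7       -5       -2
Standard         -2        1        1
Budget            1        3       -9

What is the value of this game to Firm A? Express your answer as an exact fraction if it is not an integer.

Row minima: Premium → -7, Standard → -2, Budget → -9; maximin = -2.
Column maxima: Match → 1, Ignore → 3, Undercut → 1; minimax = 1.
-2 ≠ 1, so there is no saddle point; optimal play is mixed.
Premium is strictly dominated by Standard, so Firm A never plays it.
Ignore is strictly dominated by Match (it gives Firm A strictly more in every row), so Firm B never plays it.
On the remaining 2×2 (Standard, Budget vs Match, Undercut):
Let Firm A play Standard with probability p. Expected payoff against Match: (-2)p + 1(1−p) = −3p + 1; against Undercut: 1p + (-9)(1−p) = 10p − 9.
Setting these equal: −3p + 1 = 10p − 9 ⇒ −13p = -10 ⇒ p = 10/13, and the value is (-3)·(10/13) + 1 = -17/13.
For Firm B: with q = P(Match), equating Standard's and Budget's payoffs gives −3q + 1 = 10q − 9 ⇒ q = 10/13.

-17/13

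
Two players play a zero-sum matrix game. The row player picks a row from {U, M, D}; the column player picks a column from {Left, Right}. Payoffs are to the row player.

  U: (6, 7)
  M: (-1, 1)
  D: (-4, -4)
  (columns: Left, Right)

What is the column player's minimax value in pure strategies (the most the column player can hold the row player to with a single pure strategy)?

Column maxima: Left → 6, Right → 7.
The smallest of these is 6.

6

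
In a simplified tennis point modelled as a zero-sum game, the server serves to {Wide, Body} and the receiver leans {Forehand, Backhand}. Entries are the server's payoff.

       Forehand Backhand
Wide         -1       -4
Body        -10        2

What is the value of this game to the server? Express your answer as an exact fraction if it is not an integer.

-14/5

Row minima: Wide → -4, Body → -10; maximin = -4.
Column maxima: Forehand → -1, Backhand → 2; minimax = -1.
-4 ≠ -1, so there is no saddle point; optimal play is mixed.
Let the server play Wide with probability p. Expected payoff against Forehand: (-1)p + (-10)(1−p) = 9p − 10; against Backhand: (-4)p + 2(1−p) = −6p + 2.
Setting these equal: 9p − 10 = −6p + 2 ⇒ 15p = 12 ⇒ p = 4/5, and the value is (9)·(4/5) − 10 = -14/5.
For the receiver: with q = P(Forehand), equating Wide's and Body's payoffs gives 3q − 4 = −12q + 2 ⇒ q = 2/5.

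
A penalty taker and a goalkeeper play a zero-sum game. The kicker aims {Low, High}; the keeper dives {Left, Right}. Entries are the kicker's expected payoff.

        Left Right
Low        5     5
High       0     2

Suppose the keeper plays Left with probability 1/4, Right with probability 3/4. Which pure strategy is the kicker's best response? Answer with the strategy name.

Low

Expected payoff of Low: (1/4)·5 + (3/4)·5 = 5.
Expected payoff of High: (1/4)·0 + (3/4)·2 = 3/2.
The largest is 5, so the kicker's best response is Low.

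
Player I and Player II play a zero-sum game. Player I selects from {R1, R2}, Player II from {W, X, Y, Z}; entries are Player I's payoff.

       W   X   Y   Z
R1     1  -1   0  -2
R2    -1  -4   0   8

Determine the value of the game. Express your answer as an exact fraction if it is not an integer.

Row minima: R1 → -2, R2 → -4; maximin = -2.
Column maxima: W → 1, X → -1, Y → 0, Z → 8; minimax = -1.
-2 ≠ -1, so there is no saddle point; optimal play is mixed.
W is strictly dominated by X (it gives Player I strictly more in every row), so Player II never plays it.
Y is strictly dominated by X (it gives Player I strictly more in every row), so Player II never plays it.
On the remaining 2×2 (R1, R2 vs X, Z):
Let Player I play R1 with probability p. Expected payoff against X: (-1)p + (-4)(1−p) = 3p − 4; against Z: (-2)p + 8(1−p) = −10p + 8.
Setting these equal: 3p − 4 = −10p + 8 ⇒ 13p = 12 ⇒ p = 12/13, and the value is (3)·(12/13) − 4 = -16/13.
For Player II: with q = P(X), equating R1's and R2's payoffs gives q − 2 = −12q + 8 ⇒ q = 10/13.

-16/13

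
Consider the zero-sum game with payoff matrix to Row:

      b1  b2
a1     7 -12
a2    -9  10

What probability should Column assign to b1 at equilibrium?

Row minima: a1 → -12, a2 → -9; maximin = -9.
Column maxima: b1 → 7, b2 → 10; minimax = 7.
-9 ≠ 7, so there is no saddle point; optimal play is mixed.
Let Row play a1 with probability p. Expected payoff against b1: 7p + (-9)(1−p) = 16p − 9; against b2: (-12)p + 10(1−p) = −22p + 10.
Setting these equal: 16p − 9 = −22p + 10 ⇒ 38p = 19 ⇒ p = 1/2, and the value is (16)·(1/2) − 9 = -1.
For Column: with q = P(b1), equating a1's and a2's payoffs gives 19q − 12 = −19q + 10 ⇒ q = 11/19.

11/19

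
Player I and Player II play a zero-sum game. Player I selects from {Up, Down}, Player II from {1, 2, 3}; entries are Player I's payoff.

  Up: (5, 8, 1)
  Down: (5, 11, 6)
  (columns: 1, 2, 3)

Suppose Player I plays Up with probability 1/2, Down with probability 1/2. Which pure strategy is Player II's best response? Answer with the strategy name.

3

If Player II plays 1, Player I's expected payoff is (1/2)·5 + (1/2)·5 = 5.
If Player II plays 2, Player I's expected payoff is (1/2)·8 + (1/2)·11 = 19/2.
If Player II plays 3, Player I's expected payoff is (1/2)·1 + (1/2)·6 = 7/2.
Player II minimizes Player I's payoff; the smallest is 7/2, so the best response is 3.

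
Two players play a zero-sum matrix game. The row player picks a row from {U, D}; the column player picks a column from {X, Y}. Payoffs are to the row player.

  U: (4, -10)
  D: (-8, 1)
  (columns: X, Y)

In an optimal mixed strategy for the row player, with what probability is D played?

14/23

Row minima: U → -10, D → -8; maximin = -8.
Column maxima: X → 4, Y → 1; minimax = 1.
-8 ≠ 1, so there is no saddle point; optimal play is mixed.
Let the row player play U with probability p. Expected payoff against X: 4p + (-8)(1−p) = 12p − 8; against Y: (-10)p + 1(1−p) = −11p + 1.
Setting these equal: 12p − 8 = −11p + 1 ⇒ 23p = 9 ⇒ p = 9/23, and the value is (12)·(9/23) − 8 = -76/23.
For the column player: with q = P(X), equating U's and D's payoffs gives 14q − 10 = −9q + 1 ⇒ q = 11/23.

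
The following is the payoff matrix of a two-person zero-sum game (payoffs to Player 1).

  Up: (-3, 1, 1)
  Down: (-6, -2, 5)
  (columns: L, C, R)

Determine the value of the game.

Row minima: Up → -3, Down → -6; maximin = -3.
Column maxima: L → -3, C → 1, R → 5; minimax = -3.
Since maximin = minimax = -3, there is a saddle point and the value is -3.

-3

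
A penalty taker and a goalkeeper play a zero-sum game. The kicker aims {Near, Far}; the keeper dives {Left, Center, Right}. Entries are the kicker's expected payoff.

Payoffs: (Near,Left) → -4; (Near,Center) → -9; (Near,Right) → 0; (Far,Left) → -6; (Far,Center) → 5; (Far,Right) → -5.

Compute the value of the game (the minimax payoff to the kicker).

-37/8

Row minima: Near → -9, Far → -6; maximin = -6.
Column maxima: Left → -4, Center → 5, Right → 0; minimax = -4.
-6 ≠ -4, so there is no saddle point; optimal play is mixed.
Right is strictly dominated by Left (it gives the kicker strictly more in every row), so the keeper never plays it.
On the remaining 2×2 (Near, Far vs Left, Center):
Let the kicker play Near with probability p. Expected payoff against Left: (-4)p + (-6)(1−p) = 2p − 6; against Center: (-9)p + 5(1−p) = −14p + 5.
Setting these equal: 2p − 6 = −14p + 5 ⇒ 16p = 11 ⇒ p = 11/16, and the value is (2)·(11/16) − 6 = -37/8.
For the keeper: with q = P(Left), equating Near's and Far's payoffs gives 5q − 9 = −11q + 5 ⇒ q = 7/8.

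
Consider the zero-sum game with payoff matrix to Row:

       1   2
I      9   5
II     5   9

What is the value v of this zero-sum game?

Row minima: I → 5, II → 5; maximin = 5.
Column maxima: 1 → 9, 2 → 9; minimax = 9.
5 ≠ 9, so there is no saddle point; optimal play is mixed.
Let Row play I with probability p. Expected payoff against 1: 9p + 5(1−p) = 4p + 5; against 2: 5p + 9(1−p) = −4p + 9.
Setting these equal: 4p + 5 = −4p + 9 ⇒ 8p = 4 ⇒ p = 1/2, and the value is (4)·(1/2) + 5 = 7.
For Column: with q = P(1), equating I's and II's payoffs gives 4q + 5 = −4q + 9 ⇒ q = 1/2.

7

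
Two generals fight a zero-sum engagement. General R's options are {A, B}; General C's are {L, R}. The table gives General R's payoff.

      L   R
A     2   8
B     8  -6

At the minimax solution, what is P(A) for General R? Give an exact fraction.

7/10

Row minima: A → 2, B → -6; maximin = 2.
Column maxima: L → 8, R → 8; minimax = 8.
2 ≠ 8, so there is no saddle point; optimal play is mixed.
Let General R play A with probability p. Expected payoff against L: 2p + 8(1−p) = −6p + 8; against R: 8p + (-6)(1−p) = 14p − 6.
Setting these equal: −6p + 8 = 14p − 6 ⇒ −20p = -14 ⇒ p = 7/10, and the value is (-6)·(7/10) + 8 = 19/5.
For General C: with q = P(L), equating A's and B's payoffs gives −6q + 8 = 14q − 6 ⇒ q = 7/10.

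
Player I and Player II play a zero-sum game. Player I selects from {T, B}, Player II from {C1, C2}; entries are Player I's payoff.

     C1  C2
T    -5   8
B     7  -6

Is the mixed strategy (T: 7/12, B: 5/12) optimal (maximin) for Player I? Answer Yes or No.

Against C1 this mix gives (7/12)·(-5) + (5/12)·7 = 0.
Against C2 this mix gives (7/12)·8 + (5/12)·(-6) = 13/6.
Player II will play C1, holding Player I to 0. Shifting weight toward the row that does better against C1 would raise this floor (the equalizing mix achieves 1 against both C1 and C2), so the proposed strategy is not optimal.

No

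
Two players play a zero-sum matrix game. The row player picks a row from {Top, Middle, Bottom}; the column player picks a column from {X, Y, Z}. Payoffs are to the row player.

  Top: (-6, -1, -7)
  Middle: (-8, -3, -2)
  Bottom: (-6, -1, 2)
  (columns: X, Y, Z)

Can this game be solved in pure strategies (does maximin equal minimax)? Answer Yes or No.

Yes

Row minima: Top → -7, Middle → -8, Bottom → -6; maximin = -6.
Column maxima: X → -6, Y → -1, Z → 2; minimax = -6.
maximin = minimax = -6, so a saddle point exists.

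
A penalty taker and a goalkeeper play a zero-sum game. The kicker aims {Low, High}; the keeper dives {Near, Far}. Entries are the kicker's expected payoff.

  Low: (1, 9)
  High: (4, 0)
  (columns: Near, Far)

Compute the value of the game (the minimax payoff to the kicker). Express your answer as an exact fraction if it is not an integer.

3

Row minima: Low → 1, High → 0; maximin = 1.
Column maxima: Near → 4, Far → 9; minimax = 4.
1 ≠ 4, so there is no saddle point; optimal play is mixed.
Let the kicker play Low with probability p. Expected payoff against Near: 1p + 4(1−p) = −3p + 4; against Far: 9p + 0(1−p) = 9p.
Setting these equal: −3p + 4 = 9p ⇒ −12p = -4 ⇒ p = 1/3, and the value is (-3)·(1/3) + 4 = 3.
For the keeper: with q = P(Near), equating Low's and High's payoffs gives −8q + 9 = 4q ⇒ q = 3/4.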